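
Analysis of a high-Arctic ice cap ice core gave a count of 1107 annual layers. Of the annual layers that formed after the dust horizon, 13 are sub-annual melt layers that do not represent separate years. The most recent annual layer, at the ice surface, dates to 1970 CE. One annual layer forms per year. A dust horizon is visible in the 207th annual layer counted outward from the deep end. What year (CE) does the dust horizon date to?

1083 CE

Between annual layer 207 and the ice surface there are 1107 − 207 = 900 annual layers.
Removing the 13 false annual layers leaves 900 − 13 = 887 true annual layers beyond the dust horizon.
1970 − 887 = 1083 CE.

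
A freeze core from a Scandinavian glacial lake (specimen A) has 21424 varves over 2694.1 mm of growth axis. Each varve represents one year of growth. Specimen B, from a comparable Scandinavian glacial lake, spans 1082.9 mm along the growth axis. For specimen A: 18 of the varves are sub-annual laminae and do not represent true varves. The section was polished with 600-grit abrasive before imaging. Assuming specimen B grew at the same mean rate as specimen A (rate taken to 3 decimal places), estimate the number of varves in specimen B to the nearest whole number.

8594 varves

Specimen A: adjusted count: 21424 − 18 = 21406 varves.
A: Extension rate ≈ 2694.1 / 21406 = 0.126 mm per year.
For B, 1082.9 / 0.126 = 8594.44 years ≈ 8594 varves.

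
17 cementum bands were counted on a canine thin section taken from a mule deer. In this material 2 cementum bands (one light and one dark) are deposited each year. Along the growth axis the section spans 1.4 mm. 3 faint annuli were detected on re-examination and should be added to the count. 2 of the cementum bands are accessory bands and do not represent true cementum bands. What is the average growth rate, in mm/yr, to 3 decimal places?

0.156 mm/yr

Adjusted count: 17 − 2 + 3 = 18 cementum bands.
18 cementum bands at 2 per year is 18 / 2 = 9 years.
1.4 mm over 9 years gives 1.4 / 9 ≈ 0.156 mm/yr.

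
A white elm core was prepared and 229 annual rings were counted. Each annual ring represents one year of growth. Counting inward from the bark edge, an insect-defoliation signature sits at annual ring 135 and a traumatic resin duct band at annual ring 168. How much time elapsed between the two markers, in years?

33 yr

The two markers are separated by 168 − 135 = 33 annual rings.
At one annual ring per year, 33 years elapsed between them.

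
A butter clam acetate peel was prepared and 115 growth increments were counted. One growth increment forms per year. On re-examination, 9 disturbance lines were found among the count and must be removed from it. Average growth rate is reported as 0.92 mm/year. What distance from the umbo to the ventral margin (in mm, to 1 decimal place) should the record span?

Adjusted count: 115 − 9 = 106 growth increments.
Predicted length = 0.92 mm/year × 106 years = 97.5 mm.

97.5 mm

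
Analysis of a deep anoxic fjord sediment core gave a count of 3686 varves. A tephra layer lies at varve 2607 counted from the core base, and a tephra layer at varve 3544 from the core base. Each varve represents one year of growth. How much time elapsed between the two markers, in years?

The two markers are separated by 3544 − 2607 = 937 varves.
That is 937 years at one varve per year.

937 years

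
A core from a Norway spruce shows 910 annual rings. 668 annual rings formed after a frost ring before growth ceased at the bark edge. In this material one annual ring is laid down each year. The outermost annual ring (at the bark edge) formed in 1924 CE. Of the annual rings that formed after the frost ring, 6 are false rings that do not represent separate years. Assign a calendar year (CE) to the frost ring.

668 annual rings formed after the frost ring.
Removing the 6 false annual rings leaves 668 − 6 = 662 true annual rings beyond the frost ring.
1924 − 662 = 1262 CE.

1262 CE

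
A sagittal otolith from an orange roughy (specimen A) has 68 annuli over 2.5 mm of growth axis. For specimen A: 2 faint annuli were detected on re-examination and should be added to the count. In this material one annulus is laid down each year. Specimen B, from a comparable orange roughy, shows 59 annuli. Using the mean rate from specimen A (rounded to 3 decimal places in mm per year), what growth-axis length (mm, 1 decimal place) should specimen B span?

2.1 mm

Specimen A: adjusted count: 68 + 2 = 70 annuli.
A: Extension rate ≈ 2.5 / 70 = 0.036 mm/year.
For B, 0.036 mm/year × 59 years = 2.1 mm.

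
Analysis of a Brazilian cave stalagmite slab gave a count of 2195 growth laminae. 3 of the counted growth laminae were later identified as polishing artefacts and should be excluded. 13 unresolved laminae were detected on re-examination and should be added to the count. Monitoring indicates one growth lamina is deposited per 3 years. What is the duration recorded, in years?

True growth lamina count = 2195 − 3 + 13 = 2205.
Multiplying by 3 years per growth lamina: 2205 × 3 = 6615 years.

6615 years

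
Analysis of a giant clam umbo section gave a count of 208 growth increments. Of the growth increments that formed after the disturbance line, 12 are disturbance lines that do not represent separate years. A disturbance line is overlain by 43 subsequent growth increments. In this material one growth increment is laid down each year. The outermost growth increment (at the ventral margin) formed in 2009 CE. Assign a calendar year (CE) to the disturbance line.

1978 CE

43 growth increments post-date the disturbance line.
Excluding 12 false growth increments: 43 − 12 = 31.
The growth increment at the ventral margin is 2009 CE, so the disturbance line dates to 2009 − 31 = 1978 CE.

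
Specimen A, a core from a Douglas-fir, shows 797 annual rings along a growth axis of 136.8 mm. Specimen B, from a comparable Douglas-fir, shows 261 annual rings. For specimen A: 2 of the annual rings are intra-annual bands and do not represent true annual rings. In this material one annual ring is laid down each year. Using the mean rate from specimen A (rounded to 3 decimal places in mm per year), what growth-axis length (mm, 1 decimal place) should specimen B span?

44.9 mm

Specimen A: adjusted count: 797 − 2 = 795 annual rings.
A: Mean rate = 136.8 mm / 795 years ≈ 0.172 mm per year.
Length of B = 0.172 × 261 = 44.9 mm.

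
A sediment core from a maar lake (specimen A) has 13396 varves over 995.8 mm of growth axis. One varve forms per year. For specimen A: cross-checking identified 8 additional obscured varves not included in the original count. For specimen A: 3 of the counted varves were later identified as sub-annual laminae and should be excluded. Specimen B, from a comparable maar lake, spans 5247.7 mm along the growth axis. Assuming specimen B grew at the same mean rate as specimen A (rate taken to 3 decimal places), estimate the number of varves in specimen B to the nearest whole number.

70915 varves

Specimen A: after corrections the count is 13396 − 3 + 8 = 13401 varves.
A: Extension rate ≈ 995.8 / 13401 = 0.074 mm per year.
For B, 5247.7 / 0.074 = 70914.86 years ≈ 70915 varves.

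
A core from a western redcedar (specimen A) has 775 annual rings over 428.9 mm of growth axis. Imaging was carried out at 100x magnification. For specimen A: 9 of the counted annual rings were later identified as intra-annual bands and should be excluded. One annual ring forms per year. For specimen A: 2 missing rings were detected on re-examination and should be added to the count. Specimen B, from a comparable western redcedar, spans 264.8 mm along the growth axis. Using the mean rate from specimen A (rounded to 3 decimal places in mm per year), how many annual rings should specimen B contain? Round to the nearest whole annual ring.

Specimen A: adjusted count: 775 − 9 + 2 = 768 annual rings.
A: Extension rate ≈ 428.9 / 768 = 0.558 mm/yr.
Specimen B: 264.8 mm / 0.558 mm per year = 474.55 years ≈ 475 annual rings.

475 annual rings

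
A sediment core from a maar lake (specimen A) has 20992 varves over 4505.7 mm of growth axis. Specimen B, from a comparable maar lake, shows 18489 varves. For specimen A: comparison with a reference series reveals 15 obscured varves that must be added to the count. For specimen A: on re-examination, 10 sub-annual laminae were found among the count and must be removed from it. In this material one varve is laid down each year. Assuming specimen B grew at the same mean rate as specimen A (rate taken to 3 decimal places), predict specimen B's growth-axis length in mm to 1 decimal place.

Specimen A: true varve count = 20992 − 10 + 15 = 20997.
A: 4505.7 mm over 20997 years gives 4505.7 / 20997 ≈ 0.215 mm per year.
B's length ≈ 0.215 × 18489 = 3975.1 mm.

3975.1 mm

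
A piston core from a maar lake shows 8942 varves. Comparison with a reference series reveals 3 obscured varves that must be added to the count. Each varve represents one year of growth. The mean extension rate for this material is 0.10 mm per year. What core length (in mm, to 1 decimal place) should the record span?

After corrections the count is 8942 + 3 = 8945 varves.
8945 years at 0.10 mm/year gives 0.10 × 8945 = 894.5 mm.

894.5 mm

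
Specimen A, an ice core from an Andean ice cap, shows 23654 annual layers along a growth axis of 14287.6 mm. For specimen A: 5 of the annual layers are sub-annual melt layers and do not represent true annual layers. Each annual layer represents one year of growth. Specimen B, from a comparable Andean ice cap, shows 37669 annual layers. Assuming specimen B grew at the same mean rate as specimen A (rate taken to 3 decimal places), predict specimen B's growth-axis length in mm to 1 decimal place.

Specimen A: adjusted count: 23654 − 5 = 23649 annual layers.
A: Extension rate ≈ 14287.6 / 23649 = 0.604 mm/year.
Length of B = 0.604 × 37669 = 22752.1 mm.

22752.1 mm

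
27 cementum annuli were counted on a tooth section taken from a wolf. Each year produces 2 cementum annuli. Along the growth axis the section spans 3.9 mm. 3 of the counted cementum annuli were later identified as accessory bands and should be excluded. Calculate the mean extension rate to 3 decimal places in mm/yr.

Adjusted count: 27 − 3 = 24 cementum annuli.
24 cementum annuli at 2 per year is 24 / 2 = 12 years.
3.9 mm over 12 years gives 3.9 / 12 ≈ 0.325 mm/yr.

0.325 mm/yr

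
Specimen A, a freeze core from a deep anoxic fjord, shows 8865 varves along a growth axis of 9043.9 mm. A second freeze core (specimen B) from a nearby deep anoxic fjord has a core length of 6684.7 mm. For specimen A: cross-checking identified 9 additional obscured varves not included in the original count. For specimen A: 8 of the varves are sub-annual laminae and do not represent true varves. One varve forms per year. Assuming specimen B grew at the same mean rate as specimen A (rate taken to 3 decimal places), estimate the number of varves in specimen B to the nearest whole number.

Specimen A: adjusted count: 8865 − 8 + 9 = 8866 varves.
A: 9043.9 mm over 8866 years gives 9043.9 / 8866 ≈ 1.020 mm/year.
For B, 6684.7 / 1.020 = 6553.63 years ≈ 6554 varves.

6554 varves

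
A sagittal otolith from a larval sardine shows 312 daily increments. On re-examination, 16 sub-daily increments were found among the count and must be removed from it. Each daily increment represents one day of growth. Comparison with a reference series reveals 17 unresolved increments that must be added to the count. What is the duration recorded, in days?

After corrections the count is 312 − 16 + 17 = 313 daily increments.
One daily increment per day makes the duration 313 days.

313 days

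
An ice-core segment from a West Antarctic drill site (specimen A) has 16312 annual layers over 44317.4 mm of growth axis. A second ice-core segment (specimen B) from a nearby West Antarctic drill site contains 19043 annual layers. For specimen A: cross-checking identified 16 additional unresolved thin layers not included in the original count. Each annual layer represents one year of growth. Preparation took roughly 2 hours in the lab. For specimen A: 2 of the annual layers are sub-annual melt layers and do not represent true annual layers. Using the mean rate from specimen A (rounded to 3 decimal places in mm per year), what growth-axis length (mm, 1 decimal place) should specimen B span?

Specimen A: adjusted count: 16312 − 2 + 16 = 16326 annual layers.
A: 44317.4 mm over 16326 years gives 44317.4 / 16326 ≈ 2.715 mm/yr.
B's length ≈ 2.715 × 19043 = 51701.7 mm.

51701.7 mm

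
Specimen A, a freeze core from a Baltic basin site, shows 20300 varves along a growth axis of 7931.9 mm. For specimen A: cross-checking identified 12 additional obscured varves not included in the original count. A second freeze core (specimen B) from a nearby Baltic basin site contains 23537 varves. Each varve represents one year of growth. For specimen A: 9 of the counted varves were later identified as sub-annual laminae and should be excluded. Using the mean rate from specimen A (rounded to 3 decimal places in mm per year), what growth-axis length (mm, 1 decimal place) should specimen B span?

9203.0 mm

Specimen A: adjusted count: 20300 − 9 + 12 = 20303 varves.
A: 7931.9 mm over 20303 years gives 7931.9 / 20303 ≈ 0.391 mm per year.
Length of B = 0.391 × 23537 = 9203.0 mm.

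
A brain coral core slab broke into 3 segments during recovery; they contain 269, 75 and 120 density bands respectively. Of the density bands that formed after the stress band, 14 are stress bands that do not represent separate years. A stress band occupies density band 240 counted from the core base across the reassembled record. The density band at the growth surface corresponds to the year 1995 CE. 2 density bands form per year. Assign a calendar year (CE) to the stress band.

Total density bands = 269 + 75 + 120 = 464.
Between density band 240 and the growth surface there are 464 − 240 = 224 density bands.
Excluding 14 false density bands: 224 − 14 = 210.
210 density bands at 2 per year is 210 / 2 = 105 years.
Counting back 105 years from 1995 CE places the stress band in 1995 − 105 = 1890 CE.

1890 CE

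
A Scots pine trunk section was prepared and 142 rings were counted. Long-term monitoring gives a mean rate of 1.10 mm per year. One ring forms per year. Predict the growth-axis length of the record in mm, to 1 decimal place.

156.2 mm

The record spans 142 years at 1.10 mm per year.
142 years at 1.10 mm/year gives 1.10 × 142 = 156.2 mm.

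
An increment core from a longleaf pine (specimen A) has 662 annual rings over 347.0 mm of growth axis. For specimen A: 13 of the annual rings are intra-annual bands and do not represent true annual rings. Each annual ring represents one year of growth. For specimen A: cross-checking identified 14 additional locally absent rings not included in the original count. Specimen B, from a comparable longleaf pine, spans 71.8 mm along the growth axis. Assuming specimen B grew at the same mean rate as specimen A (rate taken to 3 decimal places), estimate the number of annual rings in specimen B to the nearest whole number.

137 annual rings

Specimen A: adjusted count: 662 − 13 + 14 = 663 annual rings.
A: Mean rate = 347.0 mm / 663 years ≈ 0.523 mm/year.
For B, 71.8 / 0.523 = 137.28 years ≈ 137 annual rings.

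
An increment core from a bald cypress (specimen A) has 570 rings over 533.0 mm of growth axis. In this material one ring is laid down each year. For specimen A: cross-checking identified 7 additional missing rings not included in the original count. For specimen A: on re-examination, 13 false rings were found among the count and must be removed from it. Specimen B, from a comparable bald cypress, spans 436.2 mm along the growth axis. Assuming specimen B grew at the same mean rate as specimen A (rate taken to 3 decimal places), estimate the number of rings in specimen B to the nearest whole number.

462 rings

Specimen A: adjusted count: 570 − 13 + 7 = 564 rings.
A: Extension rate ≈ 533.0 / 564 = 0.945 mm per year.
For B, 436.2 / 0.945 = 461.59 years ≈ 462 rings.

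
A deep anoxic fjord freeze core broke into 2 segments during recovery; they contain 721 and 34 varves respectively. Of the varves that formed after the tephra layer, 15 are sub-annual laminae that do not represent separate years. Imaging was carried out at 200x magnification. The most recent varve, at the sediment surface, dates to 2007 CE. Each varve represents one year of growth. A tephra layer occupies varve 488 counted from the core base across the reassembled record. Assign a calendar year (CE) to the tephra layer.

Total varves = 721 + 34 = 755.
755 − 488 = 267 varves lie beyond the tephra layer toward the sediment surface.
267 − 15 false = 252 true varves after the tephra layer.
The varve at the sediment surface is 2007 CE, so the tephra layer dates to 2007 − 252 = 1755 CE.

1755 CE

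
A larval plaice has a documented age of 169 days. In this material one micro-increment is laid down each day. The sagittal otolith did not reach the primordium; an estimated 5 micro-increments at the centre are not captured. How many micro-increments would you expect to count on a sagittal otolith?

164 micro-increments

Expected micro-increments over 169 days: 169.
Less the 5 uncaptured micro-increments: 169 − 5 = 164.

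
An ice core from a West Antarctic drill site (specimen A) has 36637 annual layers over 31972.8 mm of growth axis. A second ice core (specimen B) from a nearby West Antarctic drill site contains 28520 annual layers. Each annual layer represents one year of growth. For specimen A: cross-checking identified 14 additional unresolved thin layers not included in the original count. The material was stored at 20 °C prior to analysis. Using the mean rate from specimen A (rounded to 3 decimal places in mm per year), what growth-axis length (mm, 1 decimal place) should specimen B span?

24869.4 mm

Specimen A: true annual layer count = 36637 + 14 = 36651.
A: 31972.8 mm over 36651 years gives 31972.8 / 36651 ≈ 0.872 mm/year.
Length of B = 0.872 × 28520 = 24869.4 mm.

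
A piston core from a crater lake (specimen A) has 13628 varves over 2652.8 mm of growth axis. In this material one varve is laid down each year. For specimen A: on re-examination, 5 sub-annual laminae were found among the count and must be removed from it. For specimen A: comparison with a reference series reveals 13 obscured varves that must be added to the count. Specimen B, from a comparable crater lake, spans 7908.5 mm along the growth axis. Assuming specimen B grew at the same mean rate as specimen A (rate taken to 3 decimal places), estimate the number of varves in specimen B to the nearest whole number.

40556 varves

Specimen A: true varve count = 13628 − 5 + 13 = 13636.
A: 2652.8 mm over 13636 years gives 2652.8 / 13636 ≈ 0.195 mm per year.
Specimen B: 7908.5 mm / 0.195 mm per year = 40556.41 years ≈ 40556 varves.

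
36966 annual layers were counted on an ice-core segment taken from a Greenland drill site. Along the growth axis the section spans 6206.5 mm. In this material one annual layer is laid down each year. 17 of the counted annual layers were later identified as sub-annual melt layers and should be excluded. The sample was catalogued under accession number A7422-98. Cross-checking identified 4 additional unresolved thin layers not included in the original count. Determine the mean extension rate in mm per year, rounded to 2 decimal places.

Correcting the raw count gives 36966 − 17 + 4 = 36953 true annual layers.
6206.5 mm over 36953 years gives 6206.5 / 36953 ≈ 0.17 mm per year.

0.17 mm per year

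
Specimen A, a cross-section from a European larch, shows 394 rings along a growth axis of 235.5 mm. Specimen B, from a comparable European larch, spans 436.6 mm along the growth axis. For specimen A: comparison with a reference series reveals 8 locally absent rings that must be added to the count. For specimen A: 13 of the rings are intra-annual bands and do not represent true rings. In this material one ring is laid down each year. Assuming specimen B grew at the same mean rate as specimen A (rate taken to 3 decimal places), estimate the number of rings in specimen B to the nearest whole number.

Specimen A: after corrections the count is 394 − 13 + 8 = 389 rings.
A: 235.5 mm over 389 years gives 235.5 / 389 ≈ 0.605 mm/yr.
Specimen B: 436.6 mm / 0.605 mm per year = 721.65 years ≈ 722 rings.

722 rings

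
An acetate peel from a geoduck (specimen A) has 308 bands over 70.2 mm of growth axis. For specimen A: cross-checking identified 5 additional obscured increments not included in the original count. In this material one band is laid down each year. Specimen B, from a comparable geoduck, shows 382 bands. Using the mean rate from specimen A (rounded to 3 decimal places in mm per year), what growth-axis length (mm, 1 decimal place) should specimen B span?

85.6 mm

Specimen A: true band count = 308 + 5 = 313.
A: Extension rate ≈ 70.2 / 313 = 0.224 mm/yr.
For B, 0.224 mm/year × 382 years = 85.6 mm.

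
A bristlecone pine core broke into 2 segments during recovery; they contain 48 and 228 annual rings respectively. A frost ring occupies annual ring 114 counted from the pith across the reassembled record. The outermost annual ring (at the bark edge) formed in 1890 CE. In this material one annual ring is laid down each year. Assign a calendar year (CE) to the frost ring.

Total annual rings = 48 + 228 = 276.
276 − 114 = 162 annual rings lie beyond the frost ring toward the bark edge.
1890 − 162 = 1728 CE.

1728 CE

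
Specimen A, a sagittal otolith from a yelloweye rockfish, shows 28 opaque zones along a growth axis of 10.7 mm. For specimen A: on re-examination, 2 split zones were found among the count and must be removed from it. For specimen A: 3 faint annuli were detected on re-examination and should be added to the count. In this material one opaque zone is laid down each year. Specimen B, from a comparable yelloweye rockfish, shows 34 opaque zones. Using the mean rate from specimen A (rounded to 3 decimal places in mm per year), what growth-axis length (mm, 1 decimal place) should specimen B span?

Specimen A: after corrections the count is 28 − 2 + 3 = 29 opaque zones.
A: 10.7 mm over 29 years gives 10.7 / 29 ≈ 0.369 mm per year.
For B, 0.369 mm/year × 34 years = 12.5 mm.

12.5 mm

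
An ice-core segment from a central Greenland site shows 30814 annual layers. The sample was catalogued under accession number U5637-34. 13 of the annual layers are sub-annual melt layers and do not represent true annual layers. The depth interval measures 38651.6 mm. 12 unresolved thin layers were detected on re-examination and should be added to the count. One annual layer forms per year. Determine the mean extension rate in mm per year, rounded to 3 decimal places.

Correcting the raw count gives 30814 − 13 + 12 = 30813 true annual layers.
Mean rate = 38651.6 mm / 30813 years ≈ 1.254 mm per year.

1.254 mm per year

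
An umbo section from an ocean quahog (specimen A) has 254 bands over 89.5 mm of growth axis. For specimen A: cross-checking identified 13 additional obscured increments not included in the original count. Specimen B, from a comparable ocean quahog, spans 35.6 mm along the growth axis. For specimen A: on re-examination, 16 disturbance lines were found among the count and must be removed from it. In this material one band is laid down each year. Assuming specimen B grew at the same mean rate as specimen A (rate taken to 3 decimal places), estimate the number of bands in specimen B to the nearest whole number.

Specimen A: correcting the raw count gives 254 − 16 + 13 = 251 true bands.
A: Extension rate ≈ 89.5 / 251 = 0.357 mm/yr.
For B, 35.6 / 0.357 = 99.72 years ≈ 100 bands.

100 bands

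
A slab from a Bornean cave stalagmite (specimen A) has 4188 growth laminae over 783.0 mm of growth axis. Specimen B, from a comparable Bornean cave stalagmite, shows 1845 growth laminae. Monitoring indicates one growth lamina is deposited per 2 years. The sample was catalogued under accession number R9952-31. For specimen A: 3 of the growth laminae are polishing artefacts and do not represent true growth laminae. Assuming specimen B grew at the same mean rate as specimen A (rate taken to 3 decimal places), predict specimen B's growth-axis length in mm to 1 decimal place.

346.9 mm

Specimen A: correcting the raw count gives 4188 − 3 = 4185 true growth laminae.
Specimen A: multiplying by 2 years per growth lamina: 4185 × 2 = 8370 years.
A: Mean rate = 783.0 mm / 8370 years ≈ 0.094 mm per year.
Specimen B: at 2 years per growth lamina, 1845 × 2 = 3690 years. For B, 0.094 mm/year × 3690 years = 346.9 mm.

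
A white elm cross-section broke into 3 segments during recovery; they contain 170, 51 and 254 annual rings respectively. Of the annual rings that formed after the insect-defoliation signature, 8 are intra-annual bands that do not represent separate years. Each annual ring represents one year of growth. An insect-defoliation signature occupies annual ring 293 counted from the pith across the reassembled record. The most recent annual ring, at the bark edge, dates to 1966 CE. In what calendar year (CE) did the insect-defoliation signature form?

Total annual rings = 170 + 51 + 254 = 475.
475 − 293 = 182 annual rings lie beyond the insect-defoliation signature toward the bark edge.
182 − 8 false = 174 true annual rings after the insect-defoliation signature.
1966 − 174 = 1792 CE.

1792 CE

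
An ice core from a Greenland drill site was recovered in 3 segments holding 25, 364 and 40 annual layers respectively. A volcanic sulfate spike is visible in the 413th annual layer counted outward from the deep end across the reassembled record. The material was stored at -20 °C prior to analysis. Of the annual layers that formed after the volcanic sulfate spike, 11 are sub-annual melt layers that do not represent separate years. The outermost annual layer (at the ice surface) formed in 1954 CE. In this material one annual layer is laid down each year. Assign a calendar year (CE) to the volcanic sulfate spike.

1949 CE

Total annual layers = 25 + 364 + 40 = 429.
429 − 413 = 16 annual layers lie beyond the volcanic sulfate spike toward the ice surface.
Removing the 11 false annual layers leaves 16 − 11 = 5 true annual layers beyond the volcanic sulfate spike.
The annual layer at the ice surface is 1954 CE, so the volcanic sulfate spike dates to 1954 − 5 = 1949 CE.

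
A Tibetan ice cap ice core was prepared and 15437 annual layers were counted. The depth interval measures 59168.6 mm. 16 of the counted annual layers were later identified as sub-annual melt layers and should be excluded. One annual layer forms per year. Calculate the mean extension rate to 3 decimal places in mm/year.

Adjusted count: 15437 − 16 = 15421 annual layers.
Extension rate ≈ 59168.6 / 15421 = 3.837 mm/year.

3.837 mm/year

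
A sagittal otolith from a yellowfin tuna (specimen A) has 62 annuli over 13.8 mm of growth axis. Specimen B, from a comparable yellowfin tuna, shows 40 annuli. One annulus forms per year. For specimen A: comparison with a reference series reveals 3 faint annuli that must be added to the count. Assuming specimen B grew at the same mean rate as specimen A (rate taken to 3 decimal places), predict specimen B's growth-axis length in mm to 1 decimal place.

8.5 mm

Specimen A: after corrections the count is 62 + 3 = 65 annuli.
A: Mean rate = 13.8 mm / 65 years ≈ 0.212 mm per year.
For B, 0.212 mm/year × 40 years = 8.5 mm.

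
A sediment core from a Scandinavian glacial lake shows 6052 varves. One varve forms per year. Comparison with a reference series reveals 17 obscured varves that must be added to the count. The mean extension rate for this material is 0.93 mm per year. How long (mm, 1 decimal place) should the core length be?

5644.2 mm

Adjusted count: 6052 + 17 = 6069 varves.
Predicted length = 0.93 mm/year × 6069 years = 5644.2 mm.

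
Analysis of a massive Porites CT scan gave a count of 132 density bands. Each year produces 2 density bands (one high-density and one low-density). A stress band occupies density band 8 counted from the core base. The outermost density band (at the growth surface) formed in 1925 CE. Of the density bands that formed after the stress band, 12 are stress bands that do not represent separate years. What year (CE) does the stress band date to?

Between density band 8 and the growth surface there are 132 − 8 = 124 density bands.
Removing the 12 false density bands leaves 124 − 12 = 112 true density bands beyond the stress band.
112 density bands at 2 per year is 112 / 2 = 56 years.
The density band at the growth surface is 1925 CE, so the stress band dates to 1925 − 56 = 1869 CE.

1869 CE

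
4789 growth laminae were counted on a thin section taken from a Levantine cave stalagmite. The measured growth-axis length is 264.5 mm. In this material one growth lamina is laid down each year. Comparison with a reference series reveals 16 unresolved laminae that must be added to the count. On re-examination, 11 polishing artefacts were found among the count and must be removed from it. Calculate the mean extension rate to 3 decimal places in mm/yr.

0.055 mm/yr

Correcting the raw count gives 4789 − 11 + 16 = 4794 true growth laminae.
264.5 mm over 4794 years gives 264.5 / 4794 ≈ 0.055 mm/yr.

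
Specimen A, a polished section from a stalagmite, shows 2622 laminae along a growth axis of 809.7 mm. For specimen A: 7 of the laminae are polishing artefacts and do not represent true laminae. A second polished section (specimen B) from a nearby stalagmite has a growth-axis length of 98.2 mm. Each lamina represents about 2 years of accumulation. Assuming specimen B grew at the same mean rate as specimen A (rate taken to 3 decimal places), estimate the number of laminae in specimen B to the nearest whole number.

317 laminae

Specimen A: true lamina count = 2622 − 7 = 2615.
Specimen A: multiplying by 2 years per lamina: 2615 × 2 = 5230 years.
A: Mean rate = 809.7 mm / 5230 years ≈ 0.155 mm/year.
B spans 98.2 / 0.155 = 633.55 years; at 2 years per lamina that is 633.55 / 2 ≈ 317 laminae.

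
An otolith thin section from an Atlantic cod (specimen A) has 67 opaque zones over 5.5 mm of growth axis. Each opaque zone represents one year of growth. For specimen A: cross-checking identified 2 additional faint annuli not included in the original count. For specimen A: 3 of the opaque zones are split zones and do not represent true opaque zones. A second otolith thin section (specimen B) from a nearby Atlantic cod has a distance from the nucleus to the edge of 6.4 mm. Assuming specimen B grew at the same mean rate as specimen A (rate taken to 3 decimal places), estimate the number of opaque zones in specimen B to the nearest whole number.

Specimen A: true opaque zone count = 67 − 3 + 2 = 66.
A: Extension rate ≈ 5.5 / 66 = 0.083 mm per year.
For B, 6.4 / 0.083 = 77.11 years ≈ 77 opaque zones.

77 opaque zones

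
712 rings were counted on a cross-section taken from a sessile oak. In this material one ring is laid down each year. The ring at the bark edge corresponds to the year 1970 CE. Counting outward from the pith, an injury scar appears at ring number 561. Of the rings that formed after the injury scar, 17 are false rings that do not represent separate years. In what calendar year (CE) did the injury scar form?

1836 CE

The injury scar sits at ring 561 from the pith, so 712 − 561 = 151 rings formed after it.
151 − 17 false = 134 true rings after the injury scar.
Counting back 134 years from 1970 CE places the injury scar in 1970 − 134 = 1836 CE.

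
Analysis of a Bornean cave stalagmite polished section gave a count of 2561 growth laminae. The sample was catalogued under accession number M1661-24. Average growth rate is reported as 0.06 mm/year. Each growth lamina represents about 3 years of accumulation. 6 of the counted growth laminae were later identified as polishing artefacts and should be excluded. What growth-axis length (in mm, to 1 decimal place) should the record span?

459.9 mm

Adjusted count: 2561 − 6 = 2555 growth laminae.
At 3 years per growth lamina, 2555 × 3 = 7665 years.
7665 years at 0.06 mm/year gives 0.06 × 7665 = 459.9 mm.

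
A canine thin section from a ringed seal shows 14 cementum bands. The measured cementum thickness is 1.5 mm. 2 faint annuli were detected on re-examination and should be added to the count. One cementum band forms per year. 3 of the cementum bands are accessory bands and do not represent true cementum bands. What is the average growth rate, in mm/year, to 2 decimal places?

0.12 mm/year

After corrections the count is 14 − 3 + 2 = 13 cementum bands.
Extension rate ≈ 1.5 / 13 = 0.12 mm/year.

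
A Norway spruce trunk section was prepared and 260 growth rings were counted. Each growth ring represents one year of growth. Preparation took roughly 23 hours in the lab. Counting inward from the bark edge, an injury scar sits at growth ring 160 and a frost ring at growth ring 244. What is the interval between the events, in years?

Separation: 244 − 160 = 84 growth rings.
At one growth ring per year, 84 years elapsed between them.

84 yr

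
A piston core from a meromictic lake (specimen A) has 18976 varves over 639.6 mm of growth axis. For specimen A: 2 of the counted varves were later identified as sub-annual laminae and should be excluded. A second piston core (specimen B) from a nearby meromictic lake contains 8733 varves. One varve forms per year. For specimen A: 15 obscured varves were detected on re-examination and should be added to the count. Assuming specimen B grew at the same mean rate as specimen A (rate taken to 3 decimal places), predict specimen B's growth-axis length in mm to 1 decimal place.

Specimen A: after corrections the count is 18976 − 2 + 15 = 18989 varves.
A: Extension rate ≈ 639.6 / 18989 = 0.034 mm/yr.
Length of B = 0.034 × 8733 = 296.9 mm.

296.9 mm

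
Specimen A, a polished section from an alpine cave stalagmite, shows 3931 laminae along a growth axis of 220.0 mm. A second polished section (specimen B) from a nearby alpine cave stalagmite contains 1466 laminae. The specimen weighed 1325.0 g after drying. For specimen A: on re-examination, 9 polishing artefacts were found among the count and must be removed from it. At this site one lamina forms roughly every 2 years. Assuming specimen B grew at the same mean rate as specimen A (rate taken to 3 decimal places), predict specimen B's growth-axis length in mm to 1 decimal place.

82.1 mm

Specimen A: correcting the raw count gives 3931 − 9 = 3922 true laminae.
Specimen A: at 2 years per lamina, 3922 × 2 = 7844 years.
A: Extension rate ≈ 220.0 / 7844 = 0.028 mm per year.
Specimen B: at 2 years per lamina, 1466 × 2 = 2932 years. Length of B = 0.028 × 2932 = 82.1 mm.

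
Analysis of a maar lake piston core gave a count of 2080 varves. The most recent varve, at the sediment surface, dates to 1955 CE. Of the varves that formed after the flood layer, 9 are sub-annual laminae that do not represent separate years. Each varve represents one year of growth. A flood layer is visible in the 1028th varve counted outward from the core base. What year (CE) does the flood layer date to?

912 CE

The flood layer sits at varve 1028 from the core base, so 2080 − 1028 = 1052 varves formed after it.
Excluding 9 false varves: 1052 − 9 = 1043.
Counting back 1043 years from 1955 CE places the flood layer in 1955 − 1043 = 912 CE.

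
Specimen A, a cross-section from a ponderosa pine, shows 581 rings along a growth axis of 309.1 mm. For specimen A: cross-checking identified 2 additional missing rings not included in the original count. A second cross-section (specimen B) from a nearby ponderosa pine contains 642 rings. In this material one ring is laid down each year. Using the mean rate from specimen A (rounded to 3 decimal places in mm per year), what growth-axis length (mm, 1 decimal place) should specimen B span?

340.3 mm

Specimen A: true ring count = 581 + 2 = 583.
A: Mean rate = 309.1 mm / 583 years ≈ 0.530 mm/yr.
For B, 0.530 mm/year × 642 years = 340.3 mm.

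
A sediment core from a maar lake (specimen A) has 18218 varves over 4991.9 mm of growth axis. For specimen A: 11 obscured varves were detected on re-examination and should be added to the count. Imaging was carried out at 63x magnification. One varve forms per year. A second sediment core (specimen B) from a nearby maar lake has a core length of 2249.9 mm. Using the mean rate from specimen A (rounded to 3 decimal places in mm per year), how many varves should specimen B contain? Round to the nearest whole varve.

8211 varves

Specimen A: after corrections the count is 18218 + 11 = 18229 varves.
A: Extension rate ≈ 4991.9 / 18229 = 0.274 mm per year.
Specimen B: 2249.9 mm / 0.274 mm per year = 8211.31 years ≈ 8211 varves.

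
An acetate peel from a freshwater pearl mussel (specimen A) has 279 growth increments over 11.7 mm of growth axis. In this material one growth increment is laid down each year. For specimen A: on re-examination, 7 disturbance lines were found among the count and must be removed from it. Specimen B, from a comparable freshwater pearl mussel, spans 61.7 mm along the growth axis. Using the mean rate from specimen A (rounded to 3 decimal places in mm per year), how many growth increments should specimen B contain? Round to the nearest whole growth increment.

Specimen A: adjusted count: 279 − 7 = 272 growth increments.
A: Mean rate = 11.7 mm / 272 years ≈ 0.043 mm/yr.
Specimen B: 61.7 mm / 0.043 mm per year = 1434.88 years ≈ 1435 growth increments.

1435 growth increments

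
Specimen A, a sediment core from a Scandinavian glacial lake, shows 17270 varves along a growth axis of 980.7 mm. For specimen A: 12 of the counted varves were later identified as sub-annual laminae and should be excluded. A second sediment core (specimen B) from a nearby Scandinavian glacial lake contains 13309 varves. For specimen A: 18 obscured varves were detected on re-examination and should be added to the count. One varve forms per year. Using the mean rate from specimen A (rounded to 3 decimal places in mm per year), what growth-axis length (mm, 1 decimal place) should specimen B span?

758.6 mm

Specimen A: correcting the raw count gives 17270 − 12 + 18 = 17276 true varves.
A: Mean rate = 980.7 mm / 17276 years ≈ 0.057 mm/year.
For B, 0.057 mm/year × 13309 years = 758.6 mm.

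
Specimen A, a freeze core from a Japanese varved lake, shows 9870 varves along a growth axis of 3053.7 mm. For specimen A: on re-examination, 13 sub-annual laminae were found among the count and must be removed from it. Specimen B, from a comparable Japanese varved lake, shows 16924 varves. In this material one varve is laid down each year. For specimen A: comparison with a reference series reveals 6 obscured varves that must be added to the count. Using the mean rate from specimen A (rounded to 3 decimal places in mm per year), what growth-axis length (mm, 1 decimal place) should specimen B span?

5246.4 mm

Specimen A: adjusted count: 9870 − 13 + 6 = 9863 varves.
A: 3053.7 mm over 9863 years gives 3053.7 / 9863 ≈ 0.310 mm/year.
B's length ≈ 0.310 × 16924 = 5246.4 mm.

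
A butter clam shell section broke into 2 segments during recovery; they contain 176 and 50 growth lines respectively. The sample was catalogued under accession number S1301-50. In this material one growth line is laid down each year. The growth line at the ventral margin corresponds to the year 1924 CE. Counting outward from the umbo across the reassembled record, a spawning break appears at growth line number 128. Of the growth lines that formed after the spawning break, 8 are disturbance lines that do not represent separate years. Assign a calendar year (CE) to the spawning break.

1834 CE

Total growth lines = 176 + 50 = 226.
Between growth line 128 and the ventral margin there are 226 − 128 = 98 growth lines.
Removing the 8 false growth lines leaves 98 − 8 = 90 true growth lines beyond the spawning break.
1924 − 90 = 1834 CE.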